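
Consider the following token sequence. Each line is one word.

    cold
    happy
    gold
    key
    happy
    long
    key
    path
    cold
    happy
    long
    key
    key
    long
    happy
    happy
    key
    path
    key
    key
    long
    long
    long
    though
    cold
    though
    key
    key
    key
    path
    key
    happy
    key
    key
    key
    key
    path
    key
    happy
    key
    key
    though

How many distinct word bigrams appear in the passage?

42 tokens → 41 bigram windows in total.
Repeated bigrams (each contributes count−1 duplicates):
  key key: 8
  key path: 4
  happy key: 3
  key happy: 3
  path key: 3
  cold happy: 2
  happy long: 2
  key long: 2
  … (2 more repeated)
21 duplicate windows → 41 − 21 = 20 distinct.

20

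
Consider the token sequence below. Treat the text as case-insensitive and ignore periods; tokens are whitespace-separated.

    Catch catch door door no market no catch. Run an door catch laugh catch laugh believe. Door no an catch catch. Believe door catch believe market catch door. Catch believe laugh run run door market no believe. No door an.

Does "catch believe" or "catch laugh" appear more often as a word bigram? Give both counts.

"catch believe": 3 occurrences
"catch laugh": 2 occurrences

"catch believe" (3 vs 2)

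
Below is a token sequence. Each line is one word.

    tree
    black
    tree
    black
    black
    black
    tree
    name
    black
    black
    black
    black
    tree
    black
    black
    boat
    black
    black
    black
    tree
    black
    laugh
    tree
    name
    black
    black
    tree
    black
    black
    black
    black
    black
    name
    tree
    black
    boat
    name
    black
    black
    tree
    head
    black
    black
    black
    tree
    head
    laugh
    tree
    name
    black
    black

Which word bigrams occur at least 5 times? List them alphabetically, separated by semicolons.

black black; black tree; tree black

Bigram counts meeting the condition (at least 5 times):
  black black: 17
  black tree: 7
  tree black: 6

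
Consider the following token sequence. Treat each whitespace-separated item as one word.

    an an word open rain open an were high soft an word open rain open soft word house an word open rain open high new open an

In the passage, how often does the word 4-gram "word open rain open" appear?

Scanning the 24 overlapping 4-gram windows for "word open rain open":
  position 3–6: word open rain open
  position 12–15: word open rain open
  position 20–23: word open rain open

3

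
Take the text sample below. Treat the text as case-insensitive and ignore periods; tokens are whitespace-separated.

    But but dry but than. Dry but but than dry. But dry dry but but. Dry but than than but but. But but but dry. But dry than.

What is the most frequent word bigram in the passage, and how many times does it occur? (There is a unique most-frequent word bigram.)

"but but", 7 times

Bigram frequencies (highest first):
  but but: 7
  dry but: 6
  but dry: 5
  but than: 3
  than dry: 2
  dry dry: 1
  … (3 more, each ≤ 1)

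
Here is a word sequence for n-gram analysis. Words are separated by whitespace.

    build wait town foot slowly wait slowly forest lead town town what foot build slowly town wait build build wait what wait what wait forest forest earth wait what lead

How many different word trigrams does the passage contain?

30 tokens → 28 trigram windows in total.
Repeated trigrams (each contributes count−1 duplicates):
  wait what wait: 2
1 duplicate windows → 28 − 1 = 27 distinct.

27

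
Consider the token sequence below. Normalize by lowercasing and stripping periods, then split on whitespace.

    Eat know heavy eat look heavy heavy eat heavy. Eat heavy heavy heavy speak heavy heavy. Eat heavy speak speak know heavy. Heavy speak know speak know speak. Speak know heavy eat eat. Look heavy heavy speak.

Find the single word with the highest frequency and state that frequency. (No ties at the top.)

Unigram frequencies (highest first):
  heavy: 15
  speak: 8
  eat: 7
  know: 5
  look: 2

"heavy", 15 times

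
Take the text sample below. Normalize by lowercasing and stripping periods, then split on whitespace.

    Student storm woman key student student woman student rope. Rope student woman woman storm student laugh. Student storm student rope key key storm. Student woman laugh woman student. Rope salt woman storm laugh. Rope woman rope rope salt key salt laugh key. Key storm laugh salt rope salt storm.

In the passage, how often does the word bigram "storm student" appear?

Scanning the 48 overlapping bigram windows for "storm student":
  position 14–15: storm student
  position 18–19: storm student
  position 23–24: storm student

3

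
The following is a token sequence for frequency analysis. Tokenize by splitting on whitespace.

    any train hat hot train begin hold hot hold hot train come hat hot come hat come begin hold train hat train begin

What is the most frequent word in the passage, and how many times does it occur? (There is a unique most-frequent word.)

Unigram frequencies (highest first):
  train: 5
  hat: 4
  hot: 4
  begin: 3
  hold: 3
  come: 3
  … (1 more, each ≤ 1)

"train", 5 times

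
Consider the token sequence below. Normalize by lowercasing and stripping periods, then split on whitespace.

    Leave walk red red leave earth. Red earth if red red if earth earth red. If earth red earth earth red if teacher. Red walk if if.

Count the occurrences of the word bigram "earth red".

Scanning the 26 overlapping bigram windows for "earth red":
  position 6–7: earth red
  position 14–15: earth red
  position 17–18: earth red
  position 20–21: earth red

4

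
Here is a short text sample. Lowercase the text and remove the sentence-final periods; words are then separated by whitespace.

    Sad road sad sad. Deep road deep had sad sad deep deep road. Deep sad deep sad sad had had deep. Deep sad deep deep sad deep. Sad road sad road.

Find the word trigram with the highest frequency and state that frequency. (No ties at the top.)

"deep sad deep", 3 times

Trigram frequencies (highest first):
  deep sad deep: 3
  sad road sad: 2
  sad sad deep: 2
  deep road deep: 2
  sad deep deep: 2
  sad deep sad: 2
  … (15 more, each ≤ 2)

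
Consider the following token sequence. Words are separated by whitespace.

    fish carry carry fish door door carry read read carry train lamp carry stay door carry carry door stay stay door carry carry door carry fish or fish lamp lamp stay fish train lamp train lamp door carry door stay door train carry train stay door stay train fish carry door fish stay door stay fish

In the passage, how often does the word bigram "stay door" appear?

Scanning the 55 overlapping bigram windows for "stay door":
  position 14–15: stay door
  position 20–21: stay door
  position 40–41: stay door
  position 45–46: stay door
  position 53–54: stay door

5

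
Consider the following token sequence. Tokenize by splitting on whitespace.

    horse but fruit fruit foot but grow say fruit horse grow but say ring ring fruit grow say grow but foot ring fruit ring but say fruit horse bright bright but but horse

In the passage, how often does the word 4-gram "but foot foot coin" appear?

0

Scanning the 30 overlapping 4-gram windows for "but foot foot coin":
  (none found)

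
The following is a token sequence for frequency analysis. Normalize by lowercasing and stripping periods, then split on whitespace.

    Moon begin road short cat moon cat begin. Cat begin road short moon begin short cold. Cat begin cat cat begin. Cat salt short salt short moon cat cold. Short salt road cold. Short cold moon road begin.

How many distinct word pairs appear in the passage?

23

38 tokens → 37 bigram windows in total.
Repeated bigrams (each contributes count−1 duplicates):
  cat begin: 4
  begin cat: 3
  begin road: 2
  cold short: 2
  moon begin: 2
  moon cat: 2
  road short: 2
  salt short: 2
  … (3 more repeated)
14 duplicate windows → 37 − 14 = 23 distinct.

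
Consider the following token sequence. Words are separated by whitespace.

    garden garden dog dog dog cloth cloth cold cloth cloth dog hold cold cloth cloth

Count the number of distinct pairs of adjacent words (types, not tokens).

10

15 tokens → 14 bigram windows in total.
Repeated bigrams (each contributes count−1 duplicates):
  cloth cloth: 3
  cold cloth: 2
  dog dog: 2
4 duplicate windows → 14 − 4 = 10 distinct.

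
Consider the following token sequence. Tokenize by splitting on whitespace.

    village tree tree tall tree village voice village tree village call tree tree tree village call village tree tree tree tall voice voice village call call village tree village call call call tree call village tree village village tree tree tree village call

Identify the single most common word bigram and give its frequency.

"tree tree", 7 times

Bigram frequencies (highest first):
  tree tree: 7
  village tree: 6
  tree village: 6
  village call: 5
  call village: 3
  call call: 3
  … (9 more, each ≤ 2)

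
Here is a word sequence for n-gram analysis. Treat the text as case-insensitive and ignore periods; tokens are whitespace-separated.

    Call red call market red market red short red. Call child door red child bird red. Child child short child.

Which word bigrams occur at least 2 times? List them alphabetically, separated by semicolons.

market red; red call; red child

Bigram counts meeting the condition (at least 2 times):
  market red: 2
  red call: 2
  red child: 2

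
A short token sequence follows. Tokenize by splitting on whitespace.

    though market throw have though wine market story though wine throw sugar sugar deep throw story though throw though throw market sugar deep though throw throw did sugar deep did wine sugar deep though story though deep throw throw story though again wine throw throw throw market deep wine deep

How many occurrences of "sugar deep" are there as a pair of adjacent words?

4

Scanning the 49 overlapping bigram windows for "sugar deep":
  position 13–14: sugar deep
  position 22–23: sugar deep
  position 28–29: sugar deep
  position 32–33: sugar deep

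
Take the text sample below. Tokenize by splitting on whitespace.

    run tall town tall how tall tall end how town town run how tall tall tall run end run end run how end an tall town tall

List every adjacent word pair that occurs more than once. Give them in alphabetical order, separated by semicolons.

Bigram counts meeting the condition (more than once):
  end run: 2
  how tall: 2
  run end: 2
  run how: 2
  tall tall: 3
  tall town: 2
  town tall: 2

end run; how tall; run end; run how; tall tall; tall town; town tall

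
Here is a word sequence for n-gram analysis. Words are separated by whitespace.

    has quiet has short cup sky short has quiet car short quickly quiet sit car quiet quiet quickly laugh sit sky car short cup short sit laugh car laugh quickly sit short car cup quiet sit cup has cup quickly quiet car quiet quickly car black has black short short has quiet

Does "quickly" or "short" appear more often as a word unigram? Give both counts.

"short" (8 vs 5)

"quickly": 5 occurrences
"short": 8 occurrences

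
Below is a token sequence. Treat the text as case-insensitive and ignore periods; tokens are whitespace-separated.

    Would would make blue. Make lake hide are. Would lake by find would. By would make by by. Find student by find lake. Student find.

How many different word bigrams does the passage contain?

25 tokens → 24 bigram windows in total.
Repeated bigrams (each contributes count−1 duplicates):
  by find: 3
  would make: 2
3 duplicate windows → 24 − 3 = 21 distinct.

21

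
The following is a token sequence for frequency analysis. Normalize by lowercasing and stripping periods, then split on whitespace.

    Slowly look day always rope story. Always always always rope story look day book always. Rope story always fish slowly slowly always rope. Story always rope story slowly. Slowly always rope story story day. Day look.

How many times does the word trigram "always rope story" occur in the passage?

6

Scanning the 34 overlapping trigram windows for "always rope story":
  position 4–6: always rope story
  position 9–11: always rope story
  position 15–17: always rope story
  position 22–24: always rope story
  position 25–27: always rope story
  position 30–32: always rope story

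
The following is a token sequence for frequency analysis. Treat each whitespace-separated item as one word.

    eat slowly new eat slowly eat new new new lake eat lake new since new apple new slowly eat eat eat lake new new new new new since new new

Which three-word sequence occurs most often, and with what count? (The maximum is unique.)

"new new new", 4 times

Trigram frequencies (highest first):
  new new new: 4
  eat lake new: 2
  new since new: 2
  eat slowly new: 1
  slowly new eat: 1
  new eat slowly: 1
  … (17 more, each ≤ 1)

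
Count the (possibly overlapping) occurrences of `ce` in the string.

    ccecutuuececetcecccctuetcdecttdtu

Sliding a length-2 window over the 33 characters (32 positions):
  position 2–3: ce
  position 10–11: ce
  position 12–13: ce
  position 15–16: ce

4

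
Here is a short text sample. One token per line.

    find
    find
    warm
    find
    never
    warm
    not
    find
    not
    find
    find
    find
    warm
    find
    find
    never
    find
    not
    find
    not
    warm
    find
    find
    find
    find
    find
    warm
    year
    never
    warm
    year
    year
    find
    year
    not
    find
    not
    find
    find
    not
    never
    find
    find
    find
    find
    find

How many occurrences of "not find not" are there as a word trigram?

Scanning the 44 overlapping trigram windows for "not find not":
  position 7–9: not find not
  position 18–20: not find not
  position 35–37: not find not

3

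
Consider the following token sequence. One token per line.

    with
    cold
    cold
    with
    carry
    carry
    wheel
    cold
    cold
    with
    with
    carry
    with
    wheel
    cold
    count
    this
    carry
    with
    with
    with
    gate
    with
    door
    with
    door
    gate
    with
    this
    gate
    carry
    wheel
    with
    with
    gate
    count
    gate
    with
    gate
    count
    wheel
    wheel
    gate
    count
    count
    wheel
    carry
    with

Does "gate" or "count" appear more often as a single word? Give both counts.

"gate": 7 occurrences
"count": 5 occurrences

"gate" (7 vs 5)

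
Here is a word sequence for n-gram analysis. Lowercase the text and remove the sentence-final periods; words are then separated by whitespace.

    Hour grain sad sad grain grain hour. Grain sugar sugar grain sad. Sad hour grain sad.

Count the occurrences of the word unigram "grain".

6

Scanning the 16 tokens for "grain":
  position 2: grain
  position 5: grain
  position 6: grain
  position 8: grain
  position 11: grain
  position 15: grain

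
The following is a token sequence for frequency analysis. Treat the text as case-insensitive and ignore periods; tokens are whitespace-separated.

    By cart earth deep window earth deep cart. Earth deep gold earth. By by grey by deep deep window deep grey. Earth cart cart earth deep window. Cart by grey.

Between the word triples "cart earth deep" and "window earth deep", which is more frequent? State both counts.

"cart earth deep" (3 vs 1)

"cart earth deep": 3 occurrences
"window earth deep": 1 occurrence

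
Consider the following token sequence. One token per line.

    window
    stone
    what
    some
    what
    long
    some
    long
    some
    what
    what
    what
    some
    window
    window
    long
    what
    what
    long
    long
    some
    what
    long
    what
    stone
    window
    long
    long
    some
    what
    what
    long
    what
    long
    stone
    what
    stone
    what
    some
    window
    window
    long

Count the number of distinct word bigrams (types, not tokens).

16

42 tokens → 41 bigram windows in total.
Repeated bigrams (each contributes count−1 duplicates):
  what long: 5
  long some: 4
  some what: 4
  what what: 4
  long what: 3
  stone what: 3
  what some: 3
  window long: 3
  … (4 more repeated)
25 duplicate windows → 41 − 25 = 16 distinct.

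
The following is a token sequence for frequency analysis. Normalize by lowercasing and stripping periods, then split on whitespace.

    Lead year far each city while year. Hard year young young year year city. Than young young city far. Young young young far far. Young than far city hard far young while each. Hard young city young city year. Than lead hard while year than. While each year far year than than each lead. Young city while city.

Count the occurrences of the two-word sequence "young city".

Scanning the 57 overlapping bigram windows for "young city":
  position 17–18: young city
  position 35–36: young city
  position 37–38: young city
  position 55–56: young city

4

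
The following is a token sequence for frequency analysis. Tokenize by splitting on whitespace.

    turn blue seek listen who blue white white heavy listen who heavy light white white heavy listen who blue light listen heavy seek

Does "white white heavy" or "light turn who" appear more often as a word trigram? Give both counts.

"white white heavy" (2 vs 0)

"white white heavy": 2 occurrences
"light turn who": 0 occurrences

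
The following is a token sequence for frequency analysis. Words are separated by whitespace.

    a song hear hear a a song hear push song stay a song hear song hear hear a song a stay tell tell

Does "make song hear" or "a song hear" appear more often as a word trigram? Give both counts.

"a song hear" (3 vs 0)

"make song hear": 0 occurrences
"a song hear": 3 occurrences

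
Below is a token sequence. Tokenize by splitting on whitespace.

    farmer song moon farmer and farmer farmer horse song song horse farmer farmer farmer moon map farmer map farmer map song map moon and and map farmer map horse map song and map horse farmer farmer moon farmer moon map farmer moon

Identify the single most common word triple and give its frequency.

"map farmer map", 3 times

Trigram frequencies (highest first):
  map farmer map: 3
  horse farmer farmer: 2
  farmer farmer moon: 2
  farmer moon map: 2
  moon map farmer: 2
  farmer song moon: 1
  … (28 more, each ≤ 1)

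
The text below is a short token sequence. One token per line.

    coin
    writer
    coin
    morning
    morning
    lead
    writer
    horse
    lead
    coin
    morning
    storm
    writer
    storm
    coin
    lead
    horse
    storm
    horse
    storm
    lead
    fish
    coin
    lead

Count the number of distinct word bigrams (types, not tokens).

20

24 tokens → 23 bigram windows in total.
Repeated bigrams (each contributes count−1 duplicates):
  coin lead: 2
  coin morning: 2
  horse storm: 2
3 duplicate windows → 23 − 3 = 20 distinct.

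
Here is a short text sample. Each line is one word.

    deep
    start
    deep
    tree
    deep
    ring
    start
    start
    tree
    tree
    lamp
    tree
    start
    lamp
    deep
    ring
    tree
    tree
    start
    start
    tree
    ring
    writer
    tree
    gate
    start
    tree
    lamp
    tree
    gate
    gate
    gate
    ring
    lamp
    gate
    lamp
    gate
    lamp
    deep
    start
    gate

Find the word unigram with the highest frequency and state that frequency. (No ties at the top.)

Unigram frequencies (highest first):
  tree: 10
  start: 8
  gate: 7
  lamp: 6
  deep: 5
  ring: 4
  … (1 more, each ≤ 1)

"tree", 10 times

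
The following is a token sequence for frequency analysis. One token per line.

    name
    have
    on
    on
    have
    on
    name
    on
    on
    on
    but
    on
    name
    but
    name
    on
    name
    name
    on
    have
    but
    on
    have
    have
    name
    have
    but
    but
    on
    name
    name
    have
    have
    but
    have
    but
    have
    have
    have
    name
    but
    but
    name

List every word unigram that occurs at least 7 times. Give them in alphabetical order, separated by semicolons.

Unigram counts meeting the condition (at least 7 times):
  but: 9
  have: 12
  name: 11
  on: 11

but; have; name; on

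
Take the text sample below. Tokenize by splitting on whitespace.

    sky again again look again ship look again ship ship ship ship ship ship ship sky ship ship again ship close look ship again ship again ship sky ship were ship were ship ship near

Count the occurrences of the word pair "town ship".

0

Scanning the 34 overlapping bigram windows for "town ship":
  (none found)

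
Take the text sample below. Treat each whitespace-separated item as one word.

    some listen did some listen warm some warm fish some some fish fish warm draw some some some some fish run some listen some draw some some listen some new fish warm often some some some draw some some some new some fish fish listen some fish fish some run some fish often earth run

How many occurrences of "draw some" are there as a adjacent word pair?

Scanning the 54 overlapping bigram windows for "draw some":
  position 15–16: draw some
  position 25–26: draw some
  position 37–38: draw some

3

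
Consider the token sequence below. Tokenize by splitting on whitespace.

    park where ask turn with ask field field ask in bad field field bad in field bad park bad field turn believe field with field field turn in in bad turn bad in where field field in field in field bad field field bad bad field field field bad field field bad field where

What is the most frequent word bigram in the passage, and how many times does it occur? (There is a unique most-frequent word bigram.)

"field field", 8 times

Bigram frequencies (highest first):
  field field: 8
  bad field: 6
  field bad: 6
  in field: 3
  in bad: 2
  bad in: 2
  … (24 more, each ≤ 2)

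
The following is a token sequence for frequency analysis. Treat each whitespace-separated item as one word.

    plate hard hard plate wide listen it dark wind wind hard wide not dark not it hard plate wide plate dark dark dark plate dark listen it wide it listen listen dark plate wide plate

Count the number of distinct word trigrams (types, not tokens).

31

35 tokens → 33 trigram windows in total.
Repeated trigrams (each contributes count−1 duplicates):
  hard plate wide: 2
  plate wide plate: 2
2 duplicate windows → 33 − 2 = 31 distinct.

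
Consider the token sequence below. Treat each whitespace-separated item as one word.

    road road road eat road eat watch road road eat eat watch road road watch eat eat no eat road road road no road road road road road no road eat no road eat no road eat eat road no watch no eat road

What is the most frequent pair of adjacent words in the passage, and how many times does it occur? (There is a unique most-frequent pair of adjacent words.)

"road road", 10 times

Bigram frequencies (highest first):
  road road: 10
  road eat: 6
  eat road: 4
  no road: 4
  eat eat: 3
  eat no: 3
  … (8 more, each ≤ 3)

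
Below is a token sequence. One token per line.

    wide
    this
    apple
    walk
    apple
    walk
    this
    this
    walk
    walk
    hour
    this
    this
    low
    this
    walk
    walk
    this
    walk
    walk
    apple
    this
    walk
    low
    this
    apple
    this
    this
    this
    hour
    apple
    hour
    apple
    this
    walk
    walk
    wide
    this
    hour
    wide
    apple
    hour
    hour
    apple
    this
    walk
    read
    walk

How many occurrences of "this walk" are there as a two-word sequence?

6

Scanning the 47 overlapping bigram windows for "this walk":
  position 8–9: this walk
  position 15–16: this walk
  position 18–19: this walk
  position 22–23: this walk
  position 34–35: this walk
  position 45–46: this walk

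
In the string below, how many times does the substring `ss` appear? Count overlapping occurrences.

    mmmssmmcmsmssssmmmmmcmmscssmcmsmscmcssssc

Sliding a length-2 window over the 41 characters (40 positions):
  position 4–5: ss
  position 12–13: ss
  position 13–14: ss
  position 14–15: ss
  position 26–27: ss
  position 37–38: ss
  position 38–39: ss
  position 39–40: ss

8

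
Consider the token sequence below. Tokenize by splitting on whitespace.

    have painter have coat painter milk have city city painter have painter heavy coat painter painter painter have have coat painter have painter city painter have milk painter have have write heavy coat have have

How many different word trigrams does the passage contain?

35 tokens → 33 trigram windows in total.
Repeated trigrams (each contributes count−1 duplicates):
  city painter have: 2
  have coat painter: 2
  painter have have: 2
  painter have painter: 2
4 duplicate windows → 33 − 4 = 29 distinct.

29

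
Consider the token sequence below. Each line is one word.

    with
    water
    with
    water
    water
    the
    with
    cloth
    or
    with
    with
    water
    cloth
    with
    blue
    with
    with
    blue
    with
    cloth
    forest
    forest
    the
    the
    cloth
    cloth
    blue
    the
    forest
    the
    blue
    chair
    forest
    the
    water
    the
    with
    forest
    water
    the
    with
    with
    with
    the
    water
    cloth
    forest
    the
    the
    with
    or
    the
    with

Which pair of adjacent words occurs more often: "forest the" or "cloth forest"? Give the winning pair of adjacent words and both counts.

"forest the": 4 occurrences
"cloth forest": 2 occurrences

"forest the" (4 vs 2)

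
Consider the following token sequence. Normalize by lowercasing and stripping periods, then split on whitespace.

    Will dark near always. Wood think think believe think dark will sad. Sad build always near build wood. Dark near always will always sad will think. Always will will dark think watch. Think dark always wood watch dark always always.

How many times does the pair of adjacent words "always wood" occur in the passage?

Scanning the 39 overlapping bigram windows for "always wood":
  position 4–5: always wood
  position 35–36: always wood

2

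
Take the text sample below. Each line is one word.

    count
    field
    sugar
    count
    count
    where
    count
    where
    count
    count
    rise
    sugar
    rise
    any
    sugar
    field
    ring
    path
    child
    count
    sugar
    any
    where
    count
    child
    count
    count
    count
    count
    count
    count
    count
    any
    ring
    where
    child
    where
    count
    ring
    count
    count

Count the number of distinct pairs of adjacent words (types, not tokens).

27

41 tokens → 40 bigram windows in total.
Repeated bigrams (each contributes count−1 duplicates):
  count count: 9
  where count: 4
  child count: 2
  count where: 2
13 duplicate windows → 40 − 13 = 27 distinct.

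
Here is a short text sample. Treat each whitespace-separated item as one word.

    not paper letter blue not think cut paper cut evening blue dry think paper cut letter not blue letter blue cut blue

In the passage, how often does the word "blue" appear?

Scanning the 22 tokens for "blue":
  position 4: blue
  position 11: blue
  position 18: blue
  position 20: blue
  position 22: blue

5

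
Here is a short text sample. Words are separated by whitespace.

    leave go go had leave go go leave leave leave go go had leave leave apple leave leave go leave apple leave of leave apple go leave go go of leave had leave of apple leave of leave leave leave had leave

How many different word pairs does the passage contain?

14

42 tokens → 41 bigram windows in total.
Repeated bigrams (each contributes count−1 duplicates):
  leave leave: 6
  leave go: 5
  go go: 4
  had leave: 4
  apple leave: 3
  go leave: 3
  leave apple: 3
  leave of: 3
  … (3 more repeated)
27 duplicate windows → 41 − 27 = 14 distinct.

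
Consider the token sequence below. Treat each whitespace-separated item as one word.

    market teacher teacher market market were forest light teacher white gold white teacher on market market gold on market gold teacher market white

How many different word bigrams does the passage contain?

18

23 tokens → 22 bigram windows in total.
Repeated bigrams (each contributes count−1 duplicates):
  market gold: 2
  market market: 2
  on market: 2
  teacher market: 2
4 duplicate windows → 22 − 4 = 18 distinct.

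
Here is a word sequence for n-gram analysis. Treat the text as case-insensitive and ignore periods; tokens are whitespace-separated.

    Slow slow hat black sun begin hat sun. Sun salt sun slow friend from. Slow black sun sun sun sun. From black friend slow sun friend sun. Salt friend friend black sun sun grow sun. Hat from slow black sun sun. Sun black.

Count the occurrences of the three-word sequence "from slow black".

2

Scanning the 41 overlapping trigram windows for "from slow black":
  position 14–16: from slow black
  position 37–39: from slow black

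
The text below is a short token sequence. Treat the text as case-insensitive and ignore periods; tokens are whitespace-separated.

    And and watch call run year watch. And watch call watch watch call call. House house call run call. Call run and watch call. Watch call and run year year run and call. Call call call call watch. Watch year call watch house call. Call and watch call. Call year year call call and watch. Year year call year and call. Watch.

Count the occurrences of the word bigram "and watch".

5

Scanning the 61 overlapping bigram windows for "and watch":
  position 2–3: and watch
  position 8–9: and watch
  position 22–23: and watch
  position 46–47: and watch
  position 54–55: and watch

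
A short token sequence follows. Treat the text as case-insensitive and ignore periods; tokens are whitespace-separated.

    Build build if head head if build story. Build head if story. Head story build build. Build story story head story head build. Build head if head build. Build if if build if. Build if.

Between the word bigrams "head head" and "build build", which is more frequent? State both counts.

"build build" (5 vs 1)

"head head": 1 occurrence
"build build": 5 occurrences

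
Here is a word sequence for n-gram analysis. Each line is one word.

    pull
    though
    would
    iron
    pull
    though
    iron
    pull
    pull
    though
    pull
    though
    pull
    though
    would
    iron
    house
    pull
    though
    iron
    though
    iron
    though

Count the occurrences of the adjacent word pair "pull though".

Scanning the 22 overlapping bigram windows for "pull though":
  position 1–2: pull though
  position 5–6: pull though
  position 9–10: pull though
  position 11–12: pull though
  position 13–14: pull though
  position 18–19: pull though

6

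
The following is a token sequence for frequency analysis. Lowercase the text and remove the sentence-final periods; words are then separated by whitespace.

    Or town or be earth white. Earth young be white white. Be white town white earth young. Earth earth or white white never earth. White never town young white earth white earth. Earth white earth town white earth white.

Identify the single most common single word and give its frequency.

"white", 13 times

Unigram frequencies (highest first):
  white: 13
  earth: 11
  town: 4
  or: 3
  be: 3
  young: 3
  … (1 more, each ≤ 2)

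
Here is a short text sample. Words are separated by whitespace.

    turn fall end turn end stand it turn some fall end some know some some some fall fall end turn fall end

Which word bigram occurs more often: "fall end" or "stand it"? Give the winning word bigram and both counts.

"fall end": 4 occurrences
"stand it": 1 occurrence

"fall end" (4 vs 1)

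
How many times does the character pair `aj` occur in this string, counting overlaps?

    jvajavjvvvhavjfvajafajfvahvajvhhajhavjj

Sliding a length-2 window over the 39 characters (38 positions):
  position 3–4: aj
  position 17–18: aj
  position 21–22: aj
  position 28–29: aj
  position 33–34: aj

5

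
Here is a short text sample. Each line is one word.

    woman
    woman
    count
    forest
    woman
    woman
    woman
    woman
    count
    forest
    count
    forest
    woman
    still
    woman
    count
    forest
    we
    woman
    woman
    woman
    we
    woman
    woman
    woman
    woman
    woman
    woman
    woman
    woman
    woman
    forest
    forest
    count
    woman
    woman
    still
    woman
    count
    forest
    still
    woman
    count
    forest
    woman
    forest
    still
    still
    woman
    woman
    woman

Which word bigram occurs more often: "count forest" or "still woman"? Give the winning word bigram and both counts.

"count forest": 6 occurrences
"still woman": 4 occurrences

"count forest" (6 vs 4)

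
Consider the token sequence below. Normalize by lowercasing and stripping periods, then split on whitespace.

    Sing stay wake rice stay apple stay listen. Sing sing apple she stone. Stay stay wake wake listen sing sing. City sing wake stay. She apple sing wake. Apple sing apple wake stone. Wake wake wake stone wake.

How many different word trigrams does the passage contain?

34

38 tokens → 36 trigram windows in total.
Repeated trigrams (each contributes count−1 duplicates):
  listen sing sing: 2
  wake stone wake: 2
2 duplicate windows → 36 − 2 = 34 distinct.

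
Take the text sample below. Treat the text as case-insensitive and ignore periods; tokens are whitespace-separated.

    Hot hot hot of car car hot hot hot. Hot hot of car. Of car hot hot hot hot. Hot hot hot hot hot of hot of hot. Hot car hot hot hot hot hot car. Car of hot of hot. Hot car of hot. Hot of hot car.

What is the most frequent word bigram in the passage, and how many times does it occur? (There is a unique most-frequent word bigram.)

Bigram frequencies (highest first):
  hot hot: 21
  hot of: 6
  of hot: 6
  hot car: 4
  of car: 3
  car hot: 3
  … (2 more, each ≤ 3)

"hot hot", 21 times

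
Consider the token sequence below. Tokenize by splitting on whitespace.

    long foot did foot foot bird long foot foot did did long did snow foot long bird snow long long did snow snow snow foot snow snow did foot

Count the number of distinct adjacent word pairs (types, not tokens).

29 tokens → 28 bigram windows in total.
Repeated bigrams (each contributes count−1 duplicates):
  snow snow: 3
  did foot: 2
  did snow: 2
  foot did: 2
  foot foot: 2
  long did: 2
  long foot: 2
  snow foot: 2
9 duplicate windows → 28 − 9 = 19 distinct.

19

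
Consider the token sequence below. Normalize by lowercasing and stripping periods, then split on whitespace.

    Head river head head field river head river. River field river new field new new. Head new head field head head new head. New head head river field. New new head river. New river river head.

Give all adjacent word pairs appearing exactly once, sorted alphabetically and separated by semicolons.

Bigram counts meeting the condition (exactly once):
  field head: 1
  new field: 1
  new river: 1

field head; new field; new river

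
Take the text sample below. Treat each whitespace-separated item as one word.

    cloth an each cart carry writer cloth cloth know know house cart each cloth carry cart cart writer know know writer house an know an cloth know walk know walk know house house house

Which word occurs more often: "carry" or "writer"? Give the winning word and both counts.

"writer" (3 vs 2)

"carry": 2 occurrences
"writer": 3 occurrences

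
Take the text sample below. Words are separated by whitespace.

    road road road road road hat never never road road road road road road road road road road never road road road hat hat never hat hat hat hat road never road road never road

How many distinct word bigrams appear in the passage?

35 tokens → 34 bigram windows in total.
Repeated bigrams (each contributes count−1 duplicates):
  road road: 16
  hat hat: 4
  never road: 4
  road never: 3
  hat never: 2
  road hat: 2
25 duplicate windows → 34 − 25 = 9 distinct.

9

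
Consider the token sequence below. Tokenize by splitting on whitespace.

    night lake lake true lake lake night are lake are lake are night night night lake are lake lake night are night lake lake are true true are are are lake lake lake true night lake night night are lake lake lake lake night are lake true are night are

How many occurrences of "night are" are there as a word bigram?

Scanning the 49 overlapping bigram windows for "night are":
  position 7–8: night are
  position 20–21: night are
  position 38–39: night are
  position 44–45: night are
  position 49–50: night are

5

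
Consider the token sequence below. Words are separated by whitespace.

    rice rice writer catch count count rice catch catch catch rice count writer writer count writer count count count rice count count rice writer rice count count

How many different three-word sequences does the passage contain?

27 tokens → 25 trigram windows in total.
Repeated trigrams (each contributes count−1 duplicates):
  count count rice: 3
  rice count count: 2
3 duplicate windows → 25 − 3 = 22 distinct.

22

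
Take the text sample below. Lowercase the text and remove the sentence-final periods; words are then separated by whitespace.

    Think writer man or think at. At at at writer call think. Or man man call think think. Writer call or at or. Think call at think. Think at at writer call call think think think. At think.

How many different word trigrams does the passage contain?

38 tokens → 36 trigram windows in total.
Repeated trigrams (each contributes count−1 duplicates):
  at at at: 2
  at at writer: 2
  at writer call: 2
  call think think: 2
  think at at: 2
  think think at: 2
6 duplicate windows → 36 − 6 = 30 distinct.

30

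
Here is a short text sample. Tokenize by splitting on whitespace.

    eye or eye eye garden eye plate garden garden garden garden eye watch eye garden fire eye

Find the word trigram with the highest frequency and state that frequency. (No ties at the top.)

"garden garden garden", 2 times

Trigram frequencies (highest first):
  garden garden garden: 2
  eye or eye: 1
  or eye eye: 1
  eye eye garden: 1
  eye garden eye: 1
  garden eye plate: 1
  … (8 more, each ≤ 1)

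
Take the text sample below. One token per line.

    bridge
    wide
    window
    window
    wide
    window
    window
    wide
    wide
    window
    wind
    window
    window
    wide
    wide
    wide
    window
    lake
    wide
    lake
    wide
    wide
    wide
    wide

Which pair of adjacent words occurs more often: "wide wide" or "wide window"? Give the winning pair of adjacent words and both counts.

"wide wide": 6 occurrences
"wide window": 4 occurrences

"wide wide" (6 vs 4)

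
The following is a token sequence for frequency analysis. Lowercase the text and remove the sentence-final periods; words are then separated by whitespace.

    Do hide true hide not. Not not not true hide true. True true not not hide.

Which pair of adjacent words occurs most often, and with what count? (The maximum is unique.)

Bigram frequencies (highest first):
  not not: 4
  hide true: 2
  true hide: 2
  true true: 2
  do hide: 1
  hide not: 1
  … (3 more, each ≤ 1)

"not not", 4 times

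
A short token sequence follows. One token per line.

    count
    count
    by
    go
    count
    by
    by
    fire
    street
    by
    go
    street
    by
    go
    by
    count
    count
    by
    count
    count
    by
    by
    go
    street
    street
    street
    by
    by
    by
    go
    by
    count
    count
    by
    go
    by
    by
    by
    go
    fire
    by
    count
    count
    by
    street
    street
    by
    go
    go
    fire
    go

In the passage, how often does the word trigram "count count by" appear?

Scanning the 49 overlapping trigram windows for "count count by":
  position 1–3: count count by
  position 16–18: count count by
  position 19–21: count count by
  position 32–34: count count by
  position 42–44: count count by

5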